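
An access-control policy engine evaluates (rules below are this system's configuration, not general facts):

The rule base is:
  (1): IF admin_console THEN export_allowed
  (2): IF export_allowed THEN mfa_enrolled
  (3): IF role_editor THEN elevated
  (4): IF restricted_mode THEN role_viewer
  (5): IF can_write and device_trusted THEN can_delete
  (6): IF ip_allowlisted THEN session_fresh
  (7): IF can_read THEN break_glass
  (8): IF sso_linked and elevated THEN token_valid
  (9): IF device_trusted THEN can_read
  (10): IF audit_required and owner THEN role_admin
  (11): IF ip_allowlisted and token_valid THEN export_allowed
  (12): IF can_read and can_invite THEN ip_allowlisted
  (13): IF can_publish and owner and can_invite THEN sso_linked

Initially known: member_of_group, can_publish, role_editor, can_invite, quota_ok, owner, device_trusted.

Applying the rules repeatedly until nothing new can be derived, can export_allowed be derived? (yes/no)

yes

Round 1: (3) [IF role_editor THEN elevated]; (9) [IF device_trusted THEN can_read]; (13) [IF can_publish and owner and can_invite THEN sso_linked]. Adds elevated, can_read, sso_linked.
Round 2: (7) [IF can_read THEN break_glass]; (8) [IF sso_linked and elevated THEN token_valid]; (12) [IF can_read and can_invite THEN ip_allowlisted]. Adds break_glass, token_valid, ip_allowlisted.
Round 3: (6) [IF ip_allowlisted THEN session_fresh]; (11) [IF ip_allowlisted and token_valid THEN export_allowed]. Adds session_fresh, export_allowed.
Round 4: (2) [IF export_allowed THEN mfa_enrolled]. Adds mfa_enrolled.
export_allowed appears in round 3, so it is derivable.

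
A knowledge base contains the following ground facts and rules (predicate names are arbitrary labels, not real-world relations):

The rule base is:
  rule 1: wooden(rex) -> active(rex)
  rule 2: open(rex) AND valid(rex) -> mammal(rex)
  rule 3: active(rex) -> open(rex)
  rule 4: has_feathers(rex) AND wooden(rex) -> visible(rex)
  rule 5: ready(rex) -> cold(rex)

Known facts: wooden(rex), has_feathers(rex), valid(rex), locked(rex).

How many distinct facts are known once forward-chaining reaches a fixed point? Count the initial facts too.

Round 1 — rule 1, rule 4, derive active(rex), visible(rex).
Round 2 — rule 3, derive open(rex).
Round 3 — rule 2, derive mammal(rex).
Closure: {active(rex), has_feathers(rex), locked(rex), mammal(rex), open(rex), valid(rex), visible(rex), wooden(rex)} — 8 facts.

8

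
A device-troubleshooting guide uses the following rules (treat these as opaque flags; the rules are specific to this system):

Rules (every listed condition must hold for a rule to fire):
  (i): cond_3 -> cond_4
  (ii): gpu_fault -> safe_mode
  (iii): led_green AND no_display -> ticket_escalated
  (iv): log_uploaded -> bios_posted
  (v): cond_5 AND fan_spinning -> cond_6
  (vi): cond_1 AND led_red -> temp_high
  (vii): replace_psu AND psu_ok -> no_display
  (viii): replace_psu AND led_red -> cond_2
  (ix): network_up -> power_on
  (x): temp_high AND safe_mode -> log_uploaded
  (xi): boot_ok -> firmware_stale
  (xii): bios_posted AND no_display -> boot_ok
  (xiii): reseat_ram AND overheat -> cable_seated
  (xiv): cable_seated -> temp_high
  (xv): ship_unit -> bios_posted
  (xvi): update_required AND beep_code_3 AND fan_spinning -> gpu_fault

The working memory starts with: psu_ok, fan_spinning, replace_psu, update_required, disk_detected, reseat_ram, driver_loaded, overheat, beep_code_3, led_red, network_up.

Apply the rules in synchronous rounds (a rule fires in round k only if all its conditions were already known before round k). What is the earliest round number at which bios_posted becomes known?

Round 1: (vii) [replace_psu AND psu_ok -> no_display]; (viii) [replace_psu AND led_red -> cond_2]; (ix) [network_up -> power_on]; (xiii) [reseat_ram AND overheat -> cable_seated]; (xvi) [update_required AND beep_code_3 AND fan_spinning -> gpu_fault]. Adds no_display, cond_2, power_on, cable_seated, gpu_fault.
Round 2: (ii) [gpu_fault -> safe_mode]; (xiv) [cable_seated -> temp_high]. Adds safe_mode, temp_high.
Round 3: (x) [temp_high AND safe_mode -> log_uploaded]. Adds log_uploaded.
Round 4: (iv) [log_uploaded -> bios_posted]. Adds bios_posted.
bios_posted first appears in round 4.

4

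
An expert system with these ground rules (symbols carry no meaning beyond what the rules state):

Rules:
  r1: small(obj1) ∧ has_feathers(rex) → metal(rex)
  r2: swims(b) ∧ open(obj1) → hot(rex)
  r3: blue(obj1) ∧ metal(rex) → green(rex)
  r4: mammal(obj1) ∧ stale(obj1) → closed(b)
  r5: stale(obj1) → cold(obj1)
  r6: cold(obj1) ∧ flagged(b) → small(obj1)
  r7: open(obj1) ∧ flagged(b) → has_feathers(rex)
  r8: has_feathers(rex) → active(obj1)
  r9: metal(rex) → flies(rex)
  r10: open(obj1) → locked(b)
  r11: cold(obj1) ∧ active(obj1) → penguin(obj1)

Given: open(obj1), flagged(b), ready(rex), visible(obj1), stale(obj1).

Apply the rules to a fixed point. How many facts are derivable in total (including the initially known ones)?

Round 1 fires r5, r7, r10, giving cold(obj1), has_feathers(rex), locked(b).
Round 2 fires r6, r8, giving small(obj1), active(obj1).
Round 3 fires r1, r11, giving metal(rex), penguin(obj1).
Round 4 fires r9, giving flies(rex).
Closure: {active(obj1), cold(obj1), flagged(b), flies(rex), has_feathers(rex), locked(b), metal(rex), open(obj1), penguin(obj1), ready(rex), small(obj1), stale(obj1), visible(obj1)} — 13 facts.

13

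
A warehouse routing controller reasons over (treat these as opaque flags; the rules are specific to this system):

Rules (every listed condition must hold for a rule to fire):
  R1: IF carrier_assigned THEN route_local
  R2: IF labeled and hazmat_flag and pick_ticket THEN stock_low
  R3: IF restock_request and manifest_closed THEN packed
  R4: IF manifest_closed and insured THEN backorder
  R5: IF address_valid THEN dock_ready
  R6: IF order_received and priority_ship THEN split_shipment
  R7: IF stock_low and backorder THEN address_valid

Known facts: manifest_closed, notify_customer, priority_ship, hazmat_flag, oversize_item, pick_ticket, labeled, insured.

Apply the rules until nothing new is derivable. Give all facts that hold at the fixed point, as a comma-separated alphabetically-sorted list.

address_valid, backorder, dock_ready, hazmat_flag, insured, labeled, manifest_closed, notify_customer, oversize_item, pick_ticket, priority_ship, stock_low

Round 1: R2 [IF labeled and hazmat_flag and pick_ticket THEN stock_low]; R4 [IF manifest_closed and insured THEN backorder]. New: stock_low, backorder.
Round 2: R7 [IF stock_low and backorder THEN address_valid]. New: address_valid.
Round 3: R5 [IF address_valid THEN dock_ready]. New: dock_ready.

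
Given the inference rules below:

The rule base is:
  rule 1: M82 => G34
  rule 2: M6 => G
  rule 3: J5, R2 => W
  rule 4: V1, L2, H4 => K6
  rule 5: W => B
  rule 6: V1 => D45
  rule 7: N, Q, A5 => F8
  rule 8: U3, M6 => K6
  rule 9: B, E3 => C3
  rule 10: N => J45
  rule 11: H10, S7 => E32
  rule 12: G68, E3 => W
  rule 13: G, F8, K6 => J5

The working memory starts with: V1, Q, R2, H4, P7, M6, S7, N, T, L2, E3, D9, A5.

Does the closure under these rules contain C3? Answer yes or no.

Round 1: rule 2 [M6 => G]; rule 4 [V1, L2, H4 => K6]; rule 6 [V1 => D45]; rule 7 [N, Q, A5 => F8]; rule 10 [N => J45]. Adds G, K6, D45, F8, J45.
Round 2: rule 13 [G, F8, K6 => J5]. Adds J5.
Round 3: rule 3 [J5, R2 => W]. Adds W.
Round 4: rule 5 [W => B]. Adds B.
Round 5: rule 9 [B, E3 => C3]. Adds C3.
C3 appears in round 5, so it is derivable.

yes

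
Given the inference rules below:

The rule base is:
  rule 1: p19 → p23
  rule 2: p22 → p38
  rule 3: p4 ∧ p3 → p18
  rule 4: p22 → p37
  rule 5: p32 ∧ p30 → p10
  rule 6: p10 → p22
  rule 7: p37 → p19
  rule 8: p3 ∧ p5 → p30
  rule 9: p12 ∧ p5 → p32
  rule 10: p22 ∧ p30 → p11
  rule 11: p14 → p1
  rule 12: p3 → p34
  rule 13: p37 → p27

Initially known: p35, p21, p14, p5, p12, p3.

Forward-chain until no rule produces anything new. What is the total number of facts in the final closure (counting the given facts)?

18

Round 1 fires rule 8, rule 9, rule 11, rule 12, giving p30, p32, p1, p34.
Round 2 fires rule 5, giving p10.
Round 3 fires rule 6, giving p22.
Round 4 fires rule 2, rule 4, rule 10, giving p38, p37, p11.
Round 5 fires rule 7, rule 13, giving p19, p27.
Round 6 fires rule 1, giving p23.
Closure: {p1, p10, p11, p12, p14, p19, p21, p22, p23, p27, p3, p30, p32, p34, p35, p37, p38, p5} — 18 facts.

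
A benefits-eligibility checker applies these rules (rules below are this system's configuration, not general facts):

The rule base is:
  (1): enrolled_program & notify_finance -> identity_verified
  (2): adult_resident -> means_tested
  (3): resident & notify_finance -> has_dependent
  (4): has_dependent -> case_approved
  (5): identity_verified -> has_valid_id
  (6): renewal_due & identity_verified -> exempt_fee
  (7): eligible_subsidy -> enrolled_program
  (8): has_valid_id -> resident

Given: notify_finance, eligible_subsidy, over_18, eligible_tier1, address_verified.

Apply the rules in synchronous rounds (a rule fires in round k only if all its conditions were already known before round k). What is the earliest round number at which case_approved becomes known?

6

Round 1: (7) [eligible_subsidy -> enrolled_program]. New: enrolled_program.
Round 2: (1) [enrolled_program & notify_finance -> identity_verified]. New: identity_verified.
Round 3: (5) [identity_verified -> has_valid_id]. New: has_valid_id.
Round 4: (8) [has_valid_id -> resident]. New: resident.
Round 5: (3) [resident & notify_finance -> has_dependent]. New: has_dependent.
Round 6: (4) [has_dependent -> case_approved]. New: case_approved.
case_approved first appears in round 6.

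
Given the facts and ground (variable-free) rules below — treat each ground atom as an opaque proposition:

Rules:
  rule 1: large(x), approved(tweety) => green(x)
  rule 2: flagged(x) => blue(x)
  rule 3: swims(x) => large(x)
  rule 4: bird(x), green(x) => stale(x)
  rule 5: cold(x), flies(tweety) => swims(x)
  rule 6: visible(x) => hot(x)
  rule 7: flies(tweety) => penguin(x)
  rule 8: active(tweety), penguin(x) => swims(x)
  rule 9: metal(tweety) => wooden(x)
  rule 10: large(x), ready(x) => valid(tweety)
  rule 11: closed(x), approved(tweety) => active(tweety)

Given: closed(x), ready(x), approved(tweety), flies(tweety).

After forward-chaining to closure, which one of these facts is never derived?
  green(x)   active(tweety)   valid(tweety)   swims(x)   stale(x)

Round 1 — rule 7, rule 11, derive penguin(x), active(tweety).
Round 2 — rule 8, derive swims(x).
Round 3 — rule 3, derive large(x).
Round 4 — rule 1, rule 10, derive green(x), valid(tweety).
Derived: active(tweety) (round 1), green(x) (round 4), valid(tweety) (round 4), swims(x) (round 2). stale(x) never appears in any round.

stale(x)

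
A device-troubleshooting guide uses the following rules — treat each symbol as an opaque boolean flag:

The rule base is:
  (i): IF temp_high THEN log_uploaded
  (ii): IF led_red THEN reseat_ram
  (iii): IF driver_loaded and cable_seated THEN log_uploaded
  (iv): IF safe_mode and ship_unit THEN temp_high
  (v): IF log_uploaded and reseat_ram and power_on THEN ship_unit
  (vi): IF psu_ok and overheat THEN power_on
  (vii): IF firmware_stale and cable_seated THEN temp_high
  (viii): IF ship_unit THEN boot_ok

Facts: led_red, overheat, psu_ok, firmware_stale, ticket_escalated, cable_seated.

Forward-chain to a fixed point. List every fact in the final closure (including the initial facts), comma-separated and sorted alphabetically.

boot_ok, cable_seated, firmware_stale, led_red, log_uploaded, overheat, power_on, psu_ok, reseat_ram, ship_unit, temp_high, ticket_escalated

Round 1: (ii) [IF led_red THEN reseat_ram]; (vi) [IF psu_ok and overheat THEN power_on]; (vii) [IF firmware_stale and cable_seated THEN temp_high]. Adds reseat_ram, power_on, temp_high.
Round 2: (i) [IF temp_high THEN log_uploaded]. Adds log_uploaded.
Round 3: (v) [IF log_uploaded and reseat_ram and power_on THEN ship_unit]. Adds ship_unit.
Round 4: (viii) [IF ship_unit THEN boot_ok]. Adds boot_ok.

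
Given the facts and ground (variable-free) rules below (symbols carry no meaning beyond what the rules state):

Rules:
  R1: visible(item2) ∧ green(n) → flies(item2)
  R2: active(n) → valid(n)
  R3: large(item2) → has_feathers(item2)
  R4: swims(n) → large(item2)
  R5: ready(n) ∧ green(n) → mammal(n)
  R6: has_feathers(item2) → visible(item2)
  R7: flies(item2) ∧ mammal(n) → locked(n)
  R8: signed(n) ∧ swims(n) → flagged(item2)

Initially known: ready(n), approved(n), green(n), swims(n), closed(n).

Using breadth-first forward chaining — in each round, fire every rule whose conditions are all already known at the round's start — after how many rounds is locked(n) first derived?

5

Round 1: R4 [swims(n) → large(item2)]; R5 [ready(n) ∧ green(n) → mammal(n)]. Adds large(item2), mammal(n).
Round 2: R3 [large(item2) → has_feathers(item2)]. Adds has_feathers(item2).
Round 3: R6 [has_feathers(item2) → visible(item2)]. Adds visible(item2).
Round 4: R1 [visible(item2) ∧ green(n) → flies(item2)]. Adds flies(item2).
Round 5: R7 [flies(item2) ∧ mammal(n) → locked(n)]. Adds locked(n).
locked(n) first appears in round 5.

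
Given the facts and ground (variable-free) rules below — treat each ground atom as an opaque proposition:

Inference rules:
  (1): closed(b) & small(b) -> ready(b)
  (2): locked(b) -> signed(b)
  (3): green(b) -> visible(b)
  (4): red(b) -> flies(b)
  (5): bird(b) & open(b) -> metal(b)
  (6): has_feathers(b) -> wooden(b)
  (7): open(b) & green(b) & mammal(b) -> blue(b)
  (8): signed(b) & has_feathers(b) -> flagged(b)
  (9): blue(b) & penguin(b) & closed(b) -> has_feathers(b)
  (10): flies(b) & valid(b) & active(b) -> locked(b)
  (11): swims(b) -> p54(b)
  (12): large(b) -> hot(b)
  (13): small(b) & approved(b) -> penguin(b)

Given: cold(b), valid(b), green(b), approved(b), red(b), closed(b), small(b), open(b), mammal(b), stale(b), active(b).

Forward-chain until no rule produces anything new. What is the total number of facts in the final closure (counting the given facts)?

Round 1: (1) [closed(b) & small(b) -> ready(b)]; (3) [green(b) -> visible(b)]; (4) [red(b) -> flies(b)]; (7) [open(b) & green(b) & mammal(b) -> blue(b)]; (13) [small(b) & approved(b) -> penguin(b)]. Adds ready(b), visible(b), flies(b), blue(b), penguin(b).
Round 2: (9) [blue(b) & penguin(b) & closed(b) -> has_feathers(b)]; (10) [flies(b) & valid(b) & active(b) -> locked(b)]. Adds has_feathers(b), locked(b).
Round 3: (2) [locked(b) -> signed(b)]; (6) [has_feathers(b) -> wooden(b)]. Adds signed(b), wooden(b).
Round 4: (8) [signed(b) & has_feathers(b) -> flagged(b)]. Adds flagged(b).
Closure: {active(b), approved(b), blue(b), closed(b), cold(b), flagged(b), flies(b), green(b), has_feathers(b), locked(b), mammal(b), open(b), penguin(b), ready(b), red(b), signed(b), small(b), stale(b), valid(b), visible(b), wooden(b)} — 21 facts.

21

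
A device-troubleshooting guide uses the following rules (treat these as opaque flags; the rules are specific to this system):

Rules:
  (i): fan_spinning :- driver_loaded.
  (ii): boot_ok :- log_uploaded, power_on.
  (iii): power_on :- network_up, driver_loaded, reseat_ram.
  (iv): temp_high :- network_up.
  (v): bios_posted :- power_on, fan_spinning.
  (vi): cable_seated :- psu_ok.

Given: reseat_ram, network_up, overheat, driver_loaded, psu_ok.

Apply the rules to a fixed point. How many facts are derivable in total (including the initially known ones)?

10

Round 1: (i) [fan_spinning :- driver_loaded.]; (iii) [power_on :- network_up, driver_loaded, reseat_ram.]; (iv) [temp_high :- network_up.]; (vi) [cable_seated :- psu_ok.]. New: fan_spinning, power_on, temp_high, cable_seated.
Round 2: (v) [bios_posted :- power_on, fan_spinning.]. New: bios_posted.
Closure: {bios_posted, cable_seated, driver_loaded, fan_spinning, network_up, overheat, power_on, psu_ok, reseat_ram, temp_high} — 10 facts.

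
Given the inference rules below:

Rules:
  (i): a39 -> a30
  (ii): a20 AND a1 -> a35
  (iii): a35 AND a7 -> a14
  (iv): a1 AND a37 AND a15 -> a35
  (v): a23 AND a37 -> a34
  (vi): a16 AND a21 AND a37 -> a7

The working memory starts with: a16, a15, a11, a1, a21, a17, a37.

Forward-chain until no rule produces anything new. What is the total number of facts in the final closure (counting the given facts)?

Round 1 fires (iv), (vi), giving a35, a7.
Round 2 fires (iii), giving a14.
Closure: {a1, a11, a14, a15, a16, a17, a21, a35, a37, a7} — 10 facts.

10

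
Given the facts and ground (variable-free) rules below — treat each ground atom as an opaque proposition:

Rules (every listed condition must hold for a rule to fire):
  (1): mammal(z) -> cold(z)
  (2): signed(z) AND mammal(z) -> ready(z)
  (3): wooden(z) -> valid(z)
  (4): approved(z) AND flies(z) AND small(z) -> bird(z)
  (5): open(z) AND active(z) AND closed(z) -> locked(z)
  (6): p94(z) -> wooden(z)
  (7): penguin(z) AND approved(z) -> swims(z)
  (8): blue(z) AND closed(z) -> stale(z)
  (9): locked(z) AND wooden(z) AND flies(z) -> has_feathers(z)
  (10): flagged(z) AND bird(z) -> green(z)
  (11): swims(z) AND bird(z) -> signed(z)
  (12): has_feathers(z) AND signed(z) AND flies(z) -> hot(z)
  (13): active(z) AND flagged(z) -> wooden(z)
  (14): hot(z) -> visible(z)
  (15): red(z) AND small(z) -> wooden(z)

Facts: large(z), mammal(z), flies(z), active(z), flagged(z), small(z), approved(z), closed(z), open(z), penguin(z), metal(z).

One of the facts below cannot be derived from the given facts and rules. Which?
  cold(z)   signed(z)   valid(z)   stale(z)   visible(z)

stale(z)

Round 1 — (1), (4), (5), (7), (13), derive cold(z), bird(z), locked(z), swims(z), wooden(z).
Round 2 — (3), (9), (10), (11), derive valid(z), has_feathers(z), green(z), signed(z).
Round 3 — (2), (12), derive ready(z), hot(z).
Round 4 — (14), derive visible(z).
Derived: valid(z) (round 2), visible(z) (round 4), cold(z) (round 1), signed(z) (round 2). stale(z) never appears in any round.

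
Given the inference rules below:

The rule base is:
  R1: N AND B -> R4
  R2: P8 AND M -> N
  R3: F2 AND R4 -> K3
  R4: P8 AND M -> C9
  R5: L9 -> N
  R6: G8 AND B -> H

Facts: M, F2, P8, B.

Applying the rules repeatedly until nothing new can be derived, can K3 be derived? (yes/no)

Round 1: R2 [P8 AND M -> N]; R4 [P8 AND M -> C9]. Adds N, C9.
Round 2: R1 [N AND B -> R4]. Adds R4.
Round 3: R3 [F2 AND R4 -> K3]. Adds K3.
K3 appears in round 3, so it is derivable.

yes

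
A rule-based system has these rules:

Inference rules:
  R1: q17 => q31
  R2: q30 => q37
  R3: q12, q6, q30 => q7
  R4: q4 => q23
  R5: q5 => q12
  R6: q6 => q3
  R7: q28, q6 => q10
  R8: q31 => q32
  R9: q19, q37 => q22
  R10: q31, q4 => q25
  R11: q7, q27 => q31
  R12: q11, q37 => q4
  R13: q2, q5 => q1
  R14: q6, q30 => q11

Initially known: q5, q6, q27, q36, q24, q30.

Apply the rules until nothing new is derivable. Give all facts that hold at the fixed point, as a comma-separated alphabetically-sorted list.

Round 1: R2 [q30 => q37]; R5 [q5 => q12]; R6 [q6 => q3]; R14 [q6, q30 => q11]. New: q37, q12, q3, q11.
Round 2: R3 [q12, q6, q30 => q7]; R12 [q11, q37 => q4]. New: q7, q4.
Round 3: R4 [q4 => q23]; R11 [q7, q27 => q31]. New: q23, q31.
Round 4: R8 [q31 => q32]; R10 [q31, q4 => q25]. New: q32, q25.

q11, q12, q23, q24, q25, q27, q3, q30, q31, q32, q36, q37, q4, q5, q6, q7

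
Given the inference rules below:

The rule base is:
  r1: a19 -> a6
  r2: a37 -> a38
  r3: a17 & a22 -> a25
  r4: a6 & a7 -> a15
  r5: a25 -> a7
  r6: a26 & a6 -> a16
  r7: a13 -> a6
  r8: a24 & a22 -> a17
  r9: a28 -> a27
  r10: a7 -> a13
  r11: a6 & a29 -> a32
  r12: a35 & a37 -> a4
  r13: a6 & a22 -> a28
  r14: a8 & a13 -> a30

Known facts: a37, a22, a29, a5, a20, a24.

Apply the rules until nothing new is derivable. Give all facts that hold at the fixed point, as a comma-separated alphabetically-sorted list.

Round 1: r2 [a37 -> a38]; r8 [a24 & a22 -> a17]. Adds a38, a17.
Round 2: r3 [a17 & a22 -> a25]. Adds a25.
Round 3: r5 [a25 -> a7]. Adds a7.
Round 4: r10 [a7 -> a13]. Adds a13.
Round 5: r7 [a13 -> a6]. Adds a6.
Round 6: r4 [a6 & a7 -> a15]; r11 [a6 & a29 -> a32]; r13 [a6 & a22 -> a28]. Adds a15, a32, a28.
Round 7: r9 [a28 -> a27]. Adds a27.

a13, a15, a17, a20, a22, a24, a25, a27, a28, a29, a32, a37, a38, a5, a6, a7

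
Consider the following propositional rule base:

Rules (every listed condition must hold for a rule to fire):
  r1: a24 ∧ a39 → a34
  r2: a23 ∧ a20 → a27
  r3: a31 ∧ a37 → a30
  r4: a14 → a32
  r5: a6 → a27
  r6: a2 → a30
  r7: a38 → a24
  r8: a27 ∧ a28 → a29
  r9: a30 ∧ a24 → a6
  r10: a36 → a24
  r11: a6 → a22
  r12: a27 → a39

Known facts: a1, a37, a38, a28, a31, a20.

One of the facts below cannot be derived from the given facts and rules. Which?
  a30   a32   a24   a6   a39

Round 1: r3 [a31 ∧ a37 → a30]; r7 [a38 → a24]. Adds a30, a24.
Round 2: r9 [a30 ∧ a24 → a6]. Adds a6.
Round 3: r5 [a6 → a27]; r11 [a6 → a22]. Adds a27, a22.
Round 4: r8 [a27 ∧ a28 → a29]; r12 [a27 → a39]. Adds a29, a39.
Round 5: r1 [a24 ∧ a39 → a34]. Adds a34.
Derived: a24 (round 1), a6 (round 2), a39 (round 4), a30 (round 1). a32 never appears in any round.

a32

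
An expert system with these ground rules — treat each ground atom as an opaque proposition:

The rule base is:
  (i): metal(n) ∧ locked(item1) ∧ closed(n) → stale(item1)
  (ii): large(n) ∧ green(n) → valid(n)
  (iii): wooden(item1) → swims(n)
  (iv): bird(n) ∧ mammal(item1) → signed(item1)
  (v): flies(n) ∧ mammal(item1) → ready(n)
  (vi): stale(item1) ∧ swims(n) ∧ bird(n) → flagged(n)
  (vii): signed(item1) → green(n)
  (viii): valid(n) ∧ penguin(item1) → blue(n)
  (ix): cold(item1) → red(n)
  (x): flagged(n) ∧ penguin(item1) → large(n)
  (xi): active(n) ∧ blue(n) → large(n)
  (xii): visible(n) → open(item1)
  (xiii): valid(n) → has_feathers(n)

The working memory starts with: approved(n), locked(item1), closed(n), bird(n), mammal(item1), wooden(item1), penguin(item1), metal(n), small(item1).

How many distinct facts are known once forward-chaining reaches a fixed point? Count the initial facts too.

18

[1] (i) [metal(n) ∧ locked(item1) ∧ closed(n) → stale(item1)]; (iii) [wooden(item1) → swims(n)]; (iv) [bird(n) ∧ mammal(item1) → signed(item1)]. ⇒ new: stale(item1), swims(n), signed(item1).
[2] (vi) [stale(item1) ∧ swims(n) ∧ bird(n) → flagged(n)]; (vii) [signed(item1) → green(n)]. ⇒ new: flagged(n), green(n).
[3] (x) [flagged(n) ∧ penguin(item1) → large(n)]. ⇒ new: large(n).
[4] (ii) [large(n) ∧ green(n) → valid(n)]. ⇒ new: valid(n).
[5] (viii) [valid(n) ∧ penguin(item1) → blue(n)]; (xiii) [valid(n) → has_feathers(n)]. ⇒ new: blue(n), has_feathers(n).
Closure: {approved(n), bird(n), blue(n), closed(n), flagged(n), green(n), has_feathers(n), large(n), locked(item1), mammal(item1), metal(n), penguin(item1), signed(item1), small(item1), stale(item1), swims(n), valid(n), wooden(item1)} — 18 facts.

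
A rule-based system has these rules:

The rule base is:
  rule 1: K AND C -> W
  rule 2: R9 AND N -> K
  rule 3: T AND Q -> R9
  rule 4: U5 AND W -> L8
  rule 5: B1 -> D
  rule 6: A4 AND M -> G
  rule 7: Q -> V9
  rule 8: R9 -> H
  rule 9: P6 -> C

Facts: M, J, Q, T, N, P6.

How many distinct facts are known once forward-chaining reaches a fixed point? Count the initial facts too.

12

[1] rule 3 [T AND Q -> R9]; rule 7 [Q -> V9]; rule 9 [P6 -> C]. ⇒ new: R9, V9, C.
[2] rule 2 [R9 AND N -> K]; rule 8 [R9 -> H]. ⇒ new: K, H.
[3] rule 1 [K AND C -> W]. ⇒ new: W.
Closure: {C, H, J, K, M, N, P6, Q, R9, T, V9, W} — 12 facts.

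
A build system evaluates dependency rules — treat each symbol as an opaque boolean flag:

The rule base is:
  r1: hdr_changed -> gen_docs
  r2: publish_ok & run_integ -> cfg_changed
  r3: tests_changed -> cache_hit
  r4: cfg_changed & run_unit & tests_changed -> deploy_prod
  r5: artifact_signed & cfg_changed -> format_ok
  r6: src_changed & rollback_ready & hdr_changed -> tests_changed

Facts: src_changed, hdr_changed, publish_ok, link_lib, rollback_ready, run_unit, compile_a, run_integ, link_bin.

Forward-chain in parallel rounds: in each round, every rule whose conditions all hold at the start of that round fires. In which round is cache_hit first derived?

2

Round 1 — r1, r2, r6, derive gen_docs, cfg_changed, tests_changed.
Round 2 — r3, r4, derive cache_hit, deploy_prod.
cache_hit first appears in round 2.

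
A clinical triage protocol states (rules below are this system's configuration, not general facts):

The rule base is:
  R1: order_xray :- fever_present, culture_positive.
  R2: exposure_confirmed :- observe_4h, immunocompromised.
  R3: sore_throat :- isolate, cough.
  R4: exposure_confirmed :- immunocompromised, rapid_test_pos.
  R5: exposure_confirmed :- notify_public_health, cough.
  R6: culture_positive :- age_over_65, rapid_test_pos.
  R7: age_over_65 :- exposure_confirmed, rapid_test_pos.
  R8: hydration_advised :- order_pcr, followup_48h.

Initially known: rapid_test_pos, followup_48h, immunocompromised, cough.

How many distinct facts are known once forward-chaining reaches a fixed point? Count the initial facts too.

Round 1 fires R4, giving exposure_confirmed.
Round 2 fires R7, giving age_over_65.
Round 3 fires R6, giving culture_positive.
Closure: {age_over_65, cough, culture_positive, exposure_confirmed, followup_48h, immunocompromised, rapid_test_pos} — 7 facts.

7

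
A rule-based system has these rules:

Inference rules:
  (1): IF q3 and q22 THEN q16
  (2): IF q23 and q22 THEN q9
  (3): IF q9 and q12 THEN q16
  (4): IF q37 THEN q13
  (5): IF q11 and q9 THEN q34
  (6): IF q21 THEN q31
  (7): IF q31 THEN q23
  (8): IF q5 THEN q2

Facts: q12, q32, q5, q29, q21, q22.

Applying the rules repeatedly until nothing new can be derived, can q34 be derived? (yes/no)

no

Round 1: (6) [IF q21 THEN q31]; (8) [IF q5 THEN q2]. New: q31, q2.
Round 2: (7) [IF q31 THEN q23]. New: q23.
Round 3: (2) [IF q23 and q22 THEN q9]. New: q9.
Round 4: (3) [IF q9 and q12 THEN q16]. New: q16.
Fixed point reached. q34 is concluded only by (5); (5) needs q11 (never derived).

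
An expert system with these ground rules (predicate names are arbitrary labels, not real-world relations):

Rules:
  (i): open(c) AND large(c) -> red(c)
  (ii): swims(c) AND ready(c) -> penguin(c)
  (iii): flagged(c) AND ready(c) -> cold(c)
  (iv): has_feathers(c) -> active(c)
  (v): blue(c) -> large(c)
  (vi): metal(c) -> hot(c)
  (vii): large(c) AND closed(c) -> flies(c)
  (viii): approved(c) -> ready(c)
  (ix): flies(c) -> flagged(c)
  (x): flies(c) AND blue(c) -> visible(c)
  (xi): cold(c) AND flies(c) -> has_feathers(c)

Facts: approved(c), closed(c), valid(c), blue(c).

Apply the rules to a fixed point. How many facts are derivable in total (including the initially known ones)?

Round 1: (v) [blue(c) -> large(c)]; (viii) [approved(c) -> ready(c)]. New: large(c), ready(c).
Round 2: (vii) [large(c) AND closed(c) -> flies(c)]. New: flies(c).
Round 3: (ix) [flies(c) -> flagged(c)]; (x) [flies(c) AND blue(c) -> visible(c)]. New: flagged(c), visible(c).
Round 4: (iii) [flagged(c) AND ready(c) -> cold(c)]. New: cold(c).
Round 5: (xi) [cold(c) AND flies(c) -> has_feathers(c)]. New: has_feathers(c).
Round 6: (iv) [has_feathers(c) -> active(c)]. New: active(c).
Closure: {active(c), approved(c), blue(c), closed(c), cold(c), flagged(c), flies(c), has_feathers(c), large(c), ready(c), valid(c), visible(c)} — 12 facts.

12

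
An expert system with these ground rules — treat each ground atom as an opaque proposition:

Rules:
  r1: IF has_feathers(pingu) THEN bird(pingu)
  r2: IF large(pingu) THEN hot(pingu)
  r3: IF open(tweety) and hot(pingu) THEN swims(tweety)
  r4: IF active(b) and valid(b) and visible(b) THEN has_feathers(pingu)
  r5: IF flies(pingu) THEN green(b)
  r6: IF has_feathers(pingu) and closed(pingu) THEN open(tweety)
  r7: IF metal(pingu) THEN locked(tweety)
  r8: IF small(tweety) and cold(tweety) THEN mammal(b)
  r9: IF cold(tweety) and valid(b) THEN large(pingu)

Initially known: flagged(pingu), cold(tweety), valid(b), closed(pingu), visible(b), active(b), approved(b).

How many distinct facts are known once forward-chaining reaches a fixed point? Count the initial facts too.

13

Round 1 fires r4, r9, giving has_feathers(pingu), large(pingu).
Round 2 fires r1, r2, r6, giving bird(pingu), hot(pingu), open(tweety).
Round 3 fires r3, giving swims(tweety).
Closure: {active(b), approved(b), bird(pingu), closed(pingu), cold(tweety), flagged(pingu), has_feathers(pingu), hot(pingu), large(pingu), open(tweety), swims(tweety), valid(b), visible(b)} — 13 facts.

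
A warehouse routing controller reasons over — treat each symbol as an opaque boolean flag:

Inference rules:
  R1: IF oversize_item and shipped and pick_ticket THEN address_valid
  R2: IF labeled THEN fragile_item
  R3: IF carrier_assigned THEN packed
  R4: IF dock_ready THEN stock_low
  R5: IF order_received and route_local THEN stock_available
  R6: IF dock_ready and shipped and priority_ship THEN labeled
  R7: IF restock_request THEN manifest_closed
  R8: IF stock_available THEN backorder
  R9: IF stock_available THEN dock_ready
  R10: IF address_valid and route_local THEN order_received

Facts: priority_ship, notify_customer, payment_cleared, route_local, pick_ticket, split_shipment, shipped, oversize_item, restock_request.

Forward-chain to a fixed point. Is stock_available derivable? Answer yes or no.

yes

[1] R1 [IF oversize_item and shipped and pick_ticket THEN address_valid]; R7 [IF restock_request THEN manifest_closed]. ⇒ new: address_valid, manifest_closed.
[2] R10 [IF address_valid and route_local THEN order_received]. ⇒ new: order_received.
[3] R5 [IF order_received and route_local THEN stock_available]. ⇒ new: stock_available.
[4] R8 [IF stock_available THEN backorder]; R9 [IF stock_available THEN dock_ready]. ⇒ new: backorder, dock_ready.
[5] R4 [IF dock_ready THEN stock_low]; R6 [IF dock_ready and shipped and priority_ship THEN labeled]. ⇒ new: stock_low, labeled.
[6] R2 [IF labeled THEN fragile_item]. ⇒ new: fragile_item.
stock_available appears in round 3, so it is derivable.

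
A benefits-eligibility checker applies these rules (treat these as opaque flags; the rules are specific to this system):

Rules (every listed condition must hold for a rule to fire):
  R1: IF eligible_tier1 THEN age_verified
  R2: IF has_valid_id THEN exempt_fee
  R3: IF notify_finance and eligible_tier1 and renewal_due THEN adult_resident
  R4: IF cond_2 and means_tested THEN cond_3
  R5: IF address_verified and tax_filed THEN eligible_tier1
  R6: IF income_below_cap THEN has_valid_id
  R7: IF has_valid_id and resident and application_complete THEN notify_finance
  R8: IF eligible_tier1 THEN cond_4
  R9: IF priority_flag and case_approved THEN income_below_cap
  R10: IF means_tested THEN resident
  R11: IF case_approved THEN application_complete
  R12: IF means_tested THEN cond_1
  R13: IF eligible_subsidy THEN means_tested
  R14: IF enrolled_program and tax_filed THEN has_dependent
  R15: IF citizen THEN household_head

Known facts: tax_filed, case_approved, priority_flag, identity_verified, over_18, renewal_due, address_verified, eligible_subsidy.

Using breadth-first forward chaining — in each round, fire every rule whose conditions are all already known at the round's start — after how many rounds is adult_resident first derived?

4

Round 1: R5 [IF address_verified and tax_filed THEN eligible_tier1]; R9 [IF priority_flag and case_approved THEN income_below_cap]; R11 [IF case_approved THEN application_complete]; R13 [IF eligible_subsidy THEN means_tested]. Adds eligible_tier1, income_below_cap, application_complete, means_tested.
Round 2: R1 [IF eligible_tier1 THEN age_verified]; R6 [IF income_below_cap THEN has_valid_id]; R8 [IF eligible_tier1 THEN cond_4]; R10 [IF means_tested THEN resident]; R12 [IF means_tested THEN cond_1]. Adds age_verified, has_valid_id, cond_4, resident, cond_1.
Round 3: R2 [IF has_valid_id THEN exempt_fee]; R7 [IF has_valid_id and resident and application_complete THEN notify_finance]. Adds exempt_fee, notify_finance.
Round 4: R3 [IF notify_finance and eligible_tier1 and renewal_due THEN adult_resident]. Adds adult_resident.
adult_resident first appears in round 4.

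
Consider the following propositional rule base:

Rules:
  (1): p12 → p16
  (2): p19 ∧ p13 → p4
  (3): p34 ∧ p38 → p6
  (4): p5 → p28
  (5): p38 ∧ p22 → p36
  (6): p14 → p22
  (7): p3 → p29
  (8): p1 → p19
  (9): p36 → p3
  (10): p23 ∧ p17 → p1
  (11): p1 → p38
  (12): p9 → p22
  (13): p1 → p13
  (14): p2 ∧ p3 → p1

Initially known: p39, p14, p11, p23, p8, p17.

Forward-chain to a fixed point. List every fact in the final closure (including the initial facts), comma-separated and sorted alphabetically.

Round 1: (6) [p14 → p22]; (10) [p23 ∧ p17 → p1]. Adds p22, p1.
Round 2: (8) [p1 → p19]; (11) [p1 → p38]; (13) [p1 → p13]. Adds p19, p38, p13.
Round 3: (2) [p19 ∧ p13 → p4]; (5) [p38 ∧ p22 → p36]. Adds p4, p36.
Round 4: (9) [p36 → p3]. Adds p3.
Round 5: (7) [p3 → p29]. Adds p29.

p1, p11, p13, p14, p17, p19, p22, p23, p29, p3, p36, p38, p39, p4, p8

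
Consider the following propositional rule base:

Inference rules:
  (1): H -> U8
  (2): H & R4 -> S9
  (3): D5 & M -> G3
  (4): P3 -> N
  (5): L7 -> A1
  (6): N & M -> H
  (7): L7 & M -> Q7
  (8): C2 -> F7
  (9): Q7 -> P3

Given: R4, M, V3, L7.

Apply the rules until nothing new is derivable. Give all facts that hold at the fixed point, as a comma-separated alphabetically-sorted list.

A1, H, L7, M, N, P3, Q7, R4, S9, U8, V3

Round 1 fires (5), (7), giving A1, Q7.
Round 2 fires (9), giving P3.
Round 3 fires (4), giving N.
Round 4 fires (6), giving H.
Round 5 fires (1), (2), giving U8, S9.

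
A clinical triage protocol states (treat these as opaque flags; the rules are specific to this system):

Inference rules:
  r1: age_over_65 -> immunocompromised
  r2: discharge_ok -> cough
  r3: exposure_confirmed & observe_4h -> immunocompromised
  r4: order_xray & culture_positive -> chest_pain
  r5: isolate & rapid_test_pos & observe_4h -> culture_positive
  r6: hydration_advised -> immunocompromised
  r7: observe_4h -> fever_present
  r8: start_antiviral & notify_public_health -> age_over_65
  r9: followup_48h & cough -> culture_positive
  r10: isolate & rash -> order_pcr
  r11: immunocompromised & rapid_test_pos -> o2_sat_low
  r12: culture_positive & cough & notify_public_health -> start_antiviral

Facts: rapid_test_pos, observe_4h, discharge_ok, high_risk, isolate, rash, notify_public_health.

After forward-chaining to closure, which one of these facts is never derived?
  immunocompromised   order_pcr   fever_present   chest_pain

chest_pain

Round 1 fires r2, r5, r7, r10, giving cough, culture_positive, fever_present, order_pcr.
Round 2 fires r12, giving start_antiviral.
Round 3 fires r8, giving age_over_65.
Round 4 fires r1, giving immunocompromised.
Round 5 fires r11, giving o2_sat_low.
Derived: immunocompromised (round 4), order_pcr (round 1), fever_present (round 1). chest_pain never appears in any round.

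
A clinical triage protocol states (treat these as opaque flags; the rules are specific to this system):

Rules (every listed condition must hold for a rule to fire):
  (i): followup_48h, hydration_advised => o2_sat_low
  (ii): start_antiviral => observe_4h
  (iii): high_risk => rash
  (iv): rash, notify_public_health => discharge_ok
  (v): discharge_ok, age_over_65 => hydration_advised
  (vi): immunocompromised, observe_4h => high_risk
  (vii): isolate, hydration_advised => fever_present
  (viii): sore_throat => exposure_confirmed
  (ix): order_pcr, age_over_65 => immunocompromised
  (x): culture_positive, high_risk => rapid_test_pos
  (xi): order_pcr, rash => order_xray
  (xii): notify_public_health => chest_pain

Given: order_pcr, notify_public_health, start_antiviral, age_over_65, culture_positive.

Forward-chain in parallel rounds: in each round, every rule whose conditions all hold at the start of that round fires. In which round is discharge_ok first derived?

[1] (ii) [start_antiviral => observe_4h]; (ix) [order_pcr, age_over_65 => immunocompromised]; (xii) [notify_public_health => chest_pain]. ⇒ new: observe_4h, immunocompromised, chest_pain.
[2] (vi) [immunocompromised, observe_4h => high_risk]. ⇒ new: high_risk.
[3] (iii) [high_risk => rash]; (x) [culture_positive, high_risk => rapid_test_pos]. ⇒ new: rash, rapid_test_pos.
[4] (iv) [rash, notify_public_health => discharge_ok]; (xi) [order_pcr, rash => order_xray]. ⇒ new: discharge_ok, order_xray.
discharge_ok first appears in round 4.

4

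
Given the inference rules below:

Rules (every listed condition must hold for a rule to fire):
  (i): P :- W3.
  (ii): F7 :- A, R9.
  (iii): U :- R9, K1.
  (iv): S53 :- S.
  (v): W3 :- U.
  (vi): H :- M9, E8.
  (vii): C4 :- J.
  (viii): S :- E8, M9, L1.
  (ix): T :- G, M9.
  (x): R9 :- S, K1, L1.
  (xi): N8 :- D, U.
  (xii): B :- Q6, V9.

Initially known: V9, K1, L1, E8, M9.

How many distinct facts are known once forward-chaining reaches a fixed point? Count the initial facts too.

12

Round 1: (vi) [H :- M9, E8.]; (viii) [S :- E8, M9, L1.]. New: H, S.
Round 2: (iv) [S53 :- S.]; (x) [R9 :- S, K1, L1.]. New: S53, R9.
Round 3: (iii) [U :- R9, K1.]. New: U.
Round 4: (v) [W3 :- U.]. New: W3.
Round 5: (i) [P :- W3.]. New: P.
Closure: {E8, H, K1, L1, M9, P, R9, S, S53, U, V9, W3} — 12 facts.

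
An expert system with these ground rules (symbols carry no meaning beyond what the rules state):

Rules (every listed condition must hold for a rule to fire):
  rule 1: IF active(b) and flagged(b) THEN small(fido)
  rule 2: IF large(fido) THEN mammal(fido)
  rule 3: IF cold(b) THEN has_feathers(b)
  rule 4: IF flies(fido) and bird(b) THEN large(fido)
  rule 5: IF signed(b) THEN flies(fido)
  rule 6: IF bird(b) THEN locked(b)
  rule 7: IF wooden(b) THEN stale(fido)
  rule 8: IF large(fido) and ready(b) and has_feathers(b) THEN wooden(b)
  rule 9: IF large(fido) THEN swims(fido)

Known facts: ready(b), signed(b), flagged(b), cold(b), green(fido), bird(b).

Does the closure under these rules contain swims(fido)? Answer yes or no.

yes

Round 1 — rule 3, rule 5, rule 6, derive has_feathers(b), flies(fido), locked(b).
Round 2 — rule 4, derive large(fido).
Round 3 — rule 2, rule 8, rule 9, derive mammal(fido), wooden(b), swims(fido).
Round 4 — rule 7, derive stale(fido).
swims(fido) appears in round 3, so it is derivable.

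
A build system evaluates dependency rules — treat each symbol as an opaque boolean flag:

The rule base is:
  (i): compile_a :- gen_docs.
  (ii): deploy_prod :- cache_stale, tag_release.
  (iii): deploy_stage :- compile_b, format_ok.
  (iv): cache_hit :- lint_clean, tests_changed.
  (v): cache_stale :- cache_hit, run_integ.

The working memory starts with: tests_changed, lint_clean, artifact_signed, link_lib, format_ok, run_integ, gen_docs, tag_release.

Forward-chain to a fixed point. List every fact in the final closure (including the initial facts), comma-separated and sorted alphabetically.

artifact_signed, cache_hit, cache_stale, compile_a, deploy_prod, format_ok, gen_docs, link_lib, lint_clean, run_integ, tag_release, tests_changed

Round 1 — (i), (iv), derive compile_a, cache_hit.
Round 2 — (v), derive cache_stale.
Round 3 — (ii), derive deploy_prod.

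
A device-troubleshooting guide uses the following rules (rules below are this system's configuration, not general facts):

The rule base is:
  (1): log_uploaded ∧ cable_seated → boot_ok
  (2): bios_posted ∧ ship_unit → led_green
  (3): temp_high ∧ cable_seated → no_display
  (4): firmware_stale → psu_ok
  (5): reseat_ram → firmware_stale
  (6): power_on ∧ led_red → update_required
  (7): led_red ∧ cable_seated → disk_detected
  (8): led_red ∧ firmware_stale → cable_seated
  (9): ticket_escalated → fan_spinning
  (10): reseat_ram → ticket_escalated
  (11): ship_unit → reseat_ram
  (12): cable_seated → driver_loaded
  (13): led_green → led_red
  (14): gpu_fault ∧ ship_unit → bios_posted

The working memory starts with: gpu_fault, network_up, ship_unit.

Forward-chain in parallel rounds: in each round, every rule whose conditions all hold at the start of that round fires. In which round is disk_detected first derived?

[1] (11) [ship_unit → reseat_ram]; (14) [gpu_fault ∧ ship_unit → bios_posted]. ⇒ new: reseat_ram, bios_posted.
[2] (2) [bios_posted ∧ ship_unit → led_green]; (5) [reseat_ram → firmware_stale]; (10) [reseat_ram → ticket_escalated]. ⇒ new: led_green, firmware_stale, ticket_escalated.
[3] (4) [firmware_stale → psu_ok]; (9) [ticket_escalated → fan_spinning]; (13) [led_green → led_red]. ⇒ new: psu_ok, fan_spinning, led_red.
[4] (8) [led_red ∧ firmware_stale → cable_seated]. ⇒ new: cable_seated.
[5] (7) [led_red ∧ cable_seated → disk_detected]; (12) [cable_seated → driver_loaded]. ⇒ new: disk_detected, driver_loaded.
disk_detected first appears in round 5.

5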